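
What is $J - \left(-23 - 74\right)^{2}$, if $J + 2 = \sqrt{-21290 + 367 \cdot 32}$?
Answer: $-9411 + i \sqrt{9546} \approx -9411.0 + 97.704 i$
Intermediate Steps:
$J = -2 + i \sqrt{9546}$ ($J = -2 + \sqrt{-21290 + 367 \cdot 32} = -2 + \sqrt{-21290 + 11744} = -2 + \sqrt{-9546} = -2 + i \sqrt{9546} \approx -2.0 + 97.704 i$)
$J - \left(-23 - 74\right)^{2} = \left(-2 + i \sqrt{9546}\right) - \left(-23 - 74\right)^{2} = \left(-2 + i \sqrt{9546}\right) - \left(-97\right)^{2} = \left(-2 + i \sqrt{9546}\right) - 9409 = -9411 + i \sqrt{9546}$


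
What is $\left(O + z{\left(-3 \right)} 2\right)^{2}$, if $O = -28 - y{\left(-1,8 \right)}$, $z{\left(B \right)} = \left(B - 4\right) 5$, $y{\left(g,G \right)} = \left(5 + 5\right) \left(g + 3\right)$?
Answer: $13924$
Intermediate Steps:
$y{\left(g,G \right)} = 30 + 10 g$ ($y{\left(g,G \right)} = 10 \left(3 + g\right) = 30 + 10 g$)
$z{\left(B \right)} = -20 + 5 B$ ($z{\left(B \right)} = \left(-4 + B\right) 5 = -20 + 5 B$)
$O = -48$ ($O = -28 - \left(30 + 10 \left(-1\right)\right) = -28 - \left(30 - 10\right) = -28 - 20 = -48$)
$\left(O + z{\left(-3 \right)} 2\right)^{2} = \left(-48 + \left(-20 + 5 \left(-3\right)\right) 2\right)^{2} = \left(-48 + \left(-20 - 15\right) 2\right)^{2} = \left(-48 - 70\right)^{2} = \left(-118\right)^{2} = 13924$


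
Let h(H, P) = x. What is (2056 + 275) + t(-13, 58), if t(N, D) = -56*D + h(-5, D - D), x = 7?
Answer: -910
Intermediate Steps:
h(H, P) = 7
t(N, D) = 7 - 56*D (t(N, D) = -56*D + 7 = 7 - 56*D)
(2056 + 275) + t(-13, 58) = (2056 + 275) + (7 - 56*58) = 2331 + (7 - 3248) = 2331 - 3241 = -910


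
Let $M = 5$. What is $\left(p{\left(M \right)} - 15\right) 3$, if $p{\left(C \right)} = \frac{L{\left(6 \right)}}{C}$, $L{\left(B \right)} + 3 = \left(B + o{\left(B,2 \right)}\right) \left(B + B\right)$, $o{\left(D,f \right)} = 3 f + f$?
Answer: $54$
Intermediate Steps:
$o{\left(D,f \right)} = 4 f$
$L{\left(B \right)} = -3 + 2 B \left(8 + B\right)$ ($L{\left(B \right)} = -3 + \left(B + 4 \cdot 2\right) \left(B + B\right) = -3 + \left(B + 8\right) 2 B = -3 + \left(8 + B\right) 2 B = -3 + 2 B \left(8 + B\right)$)
$p{\left(C \right)} = \frac{165}{C}$ ($p{\left(C \right)} = \frac{-3 + 2 \cdot 6^{2} + 16 \cdot 6}{C} = \frac{-3 + 2 \cdot 36 + 96}{C} = \frac{-3 + 72 + 96}{C} = \frac{165}{C}$)
$\left(p{\left(M \right)} - 15\right) 3 = \left(\frac{165}{5} - 15\right) 3 = \left(165 \cdot \frac{1}{5} - 15\right) 3 = \left(33 - 15\right) 3 = 18 \cdot 3 = 54$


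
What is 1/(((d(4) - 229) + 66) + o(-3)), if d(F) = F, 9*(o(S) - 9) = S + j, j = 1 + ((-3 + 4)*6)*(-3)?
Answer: -9/1370 ≈ -0.0065693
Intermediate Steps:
j = -17 (j = 1 + (1*6)*(-3) = 1 + 6*(-3) = 1 - 18 = -17)
o(S) = 64/9 + S/9 (o(S) = 9 + (S - 17)/9 = 9 + (-17 + S)/9 = 9 + (-17/9 + S/9) = 64/9 + S/9)
1/(((d(4) - 229) + 66) + o(-3)) = 1/(((4 - 229) + 66) + (64/9 + (⅑)*(-3))) = 1/((-225 + 66) + (64/9 - ⅓)) = 1/(-159 + 61/9) = 1/(-1370/9) = -9/1370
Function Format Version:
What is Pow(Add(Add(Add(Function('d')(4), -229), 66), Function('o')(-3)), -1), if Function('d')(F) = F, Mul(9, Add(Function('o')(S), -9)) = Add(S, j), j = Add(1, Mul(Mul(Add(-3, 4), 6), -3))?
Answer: Rational(-9, 1370) ≈ -0.0065693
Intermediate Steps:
j = -17 (j = Add(1, Mul(Mul(1, 6), -3)) = Add(1, Mul(6, -3)) = Add(1, -18) = -17)
Function('o')(S) = Add(Rational(64, 9), Mul(Rational(1, 9), S)) (Function('o')(S) = Add(9, Mul(Rational(1, 9), Add(S, -17))) = Add(9, Mul(Rational(1, 9), Add(-17, S))) = Add(9, Add(Rational(-17, 9), Mul(Rational(1, 9), S))) = Add(Rational(64, 9), Mul(Rational(1, 9), S)))
Pow(Add(Add(Add(Function('d')(4), -229), 66), Function('o')(-3)), -1) = Pow(Add(Add(Add(4, -229), 66), Add(Rational(64, 9), Mul(Rational(1, 9), -3))), -1) = Pow(Add(Add(-225, 66), Add(Rational(64, 9), Rational(-1, 3))), -1) = Pow(Add(-159, Rational(61, 9)), -1) = Pow(Rational(-1370, 9), -1) = Rational(-9, 1370)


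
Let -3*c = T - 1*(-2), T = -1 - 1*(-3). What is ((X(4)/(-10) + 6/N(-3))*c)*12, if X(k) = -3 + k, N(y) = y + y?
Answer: 88/5 ≈ 17.600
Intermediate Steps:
N(y) = 2*y
T = 2 (T = -1 + 3 = 2)
c = -4/3 (c = -(2 - 1*(-2))/3 = -(2 + 2)/3 = -1/3*4 = -4/3 ≈ -1.3333)
((X(4)/(-10) + 6/N(-3))*c)*12 = (((-3 + 4)/(-10) + 6/((2*(-3))))*(-4/3))*12 = ((1*(-1/10) + 6/(-6))*(-4/3))*12 = ((-1/10 + 6*(-1/6))*(-4/3))*12 = ((-1/10 - 1)*(-4/3))*12 = -11/10*(-4/3)*12 = (22/15)*12 = 88/5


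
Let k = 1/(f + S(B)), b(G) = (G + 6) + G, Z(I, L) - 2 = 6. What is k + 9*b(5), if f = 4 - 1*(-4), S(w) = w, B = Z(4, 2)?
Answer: 2305/16 ≈ 144.06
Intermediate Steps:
Z(I, L) = 8 (Z(I, L) = 2 + 6 = 8)
b(G) = 6 + 2*G (b(G) = (6 + G) + G = 6 + 2*G)
B = 8
f = 8 (f = 4 + 4 = 8)
k = 1/16 (k = 1/(8 + 8) = 1/16 ≈ 0.062500)
k + 9*b(5) = 1/16 + 9*(6 + 2*5) = 1/16 + 9*(6 + 10) = 1/16 + 9*16 = 1/16 + 144 = 2305/16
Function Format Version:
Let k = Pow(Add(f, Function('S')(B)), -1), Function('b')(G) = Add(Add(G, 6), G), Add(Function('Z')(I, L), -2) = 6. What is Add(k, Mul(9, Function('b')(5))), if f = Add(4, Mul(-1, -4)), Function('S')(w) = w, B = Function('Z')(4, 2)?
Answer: Rational(2305, 16) ≈ 144.06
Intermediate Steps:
Function('Z')(I, L) = 8 (Function('Z')(I, L) = Add(2, 6) = 8)
Function('b')(G) = Add(6, Mul(2, G)) (Function('b')(G) = Add(Add(6, G), G) = Add(6, Mul(2, G)))
B = 8
f = 8 (f = Add(4, 4) = 8)
k = Rational(1, 16) (k = Pow(Add(8, 8), -1) = Pow(16, -1) = Rational(1, 16) ≈ 0.062500)
Add(k, Mul(9, Function('b')(5))) = Add(Rational(1, 16), Mul(9, Add(6, Mul(2, 5)))) = Add(Rational(1, 16), Mul(9, Add(6, 10))) = Add(Rational(1, 16), Mul(9, 16)) = Add(Rational(1, 16), 144) = Rational(2305, 16)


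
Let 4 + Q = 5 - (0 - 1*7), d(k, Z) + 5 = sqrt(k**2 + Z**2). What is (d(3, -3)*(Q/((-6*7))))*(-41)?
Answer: -820/21 + 164*sqrt(2)/7 ≈ -5.9146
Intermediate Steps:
d(k, Z) = -5 + sqrt(Z**2 + k**2) (d(k, Z) = -5 + sqrt(k**2 + Z**2) = -5 + sqrt(Z**2 + k**2))
Q = 8 (Q = -4 + (5 - (0 - 1*7)) = -4 + (5 - (0 - 7)) = -4 + (5 - 1*(-7)) = -4 + (5 + 7) = -4 + 12 = 8)
(d(3, -3)*(Q/((-6*7))))*(-41) = ((-5 + sqrt((-3)**2 + 3**2))*(8/((-6*7))))*(-41) = ((-5 + sqrt(9 + 9))*(8/(-42)))*(-41) = ((-5 + sqrt(18))*(8*(-1/42)))*(-41) = ((-5 + 3*sqrt(2))*(-4/21))*(-41) = (20/21 - 4*sqrt(2)/7)*(-41) = -820/21 + 164*sqrt(2)/7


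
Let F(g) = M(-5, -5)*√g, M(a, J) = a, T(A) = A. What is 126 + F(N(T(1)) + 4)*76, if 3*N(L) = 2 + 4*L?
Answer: 126 - 380*√6 ≈ -804.81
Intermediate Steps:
N(L) = ⅔ + 4*L/3 (N(L) = (2 + 4*L)/3 = ⅔ + 4*L/3)
F(g) = -5*√g
126 + F(N(T(1)) + 4)*76 = 126 - 5*√((⅔ + (4/3)*1) + 4)*76 = 126 - 5*√((⅔ + 4/3) + 4)*76 = 126 - 5*√(2 + 4)*76 = 126 - 5*√6*76 = 126 - 380*√6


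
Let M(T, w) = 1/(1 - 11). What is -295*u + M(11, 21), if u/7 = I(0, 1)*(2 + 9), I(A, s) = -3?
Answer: 681449/10 ≈ 68145.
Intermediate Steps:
M(T, w) = -⅒ (M(T, w) = 1/(-10) = -⅒)
u = -231 (u = 7*(-3*(2 + 9)) = 7*(-3*11) = 7*(-33) = -231)
-295*u + M(11, 21) = -295*(-231) - ⅒ = 68145 - ⅒ = 681449/10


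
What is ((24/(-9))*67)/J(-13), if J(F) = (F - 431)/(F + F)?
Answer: -3484/333 ≈ -10.462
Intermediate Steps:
J(F) = (-431 + F)/(2*F) (J(F) = (-431 + F)/((2*F)) = (-431 + F)*(1/(2*F)) = (-431 + F)/(2*F))
((24/(-9))*67)/J(-13) = ((24/(-9))*67)/(((½)*(-431 - 13)/(-13))) = ((24*(-⅑))*67)/(((½)*(-1/13)*(-444))) = (-8/3*67)/(222/13) = -536/3*13/222 = -3484/333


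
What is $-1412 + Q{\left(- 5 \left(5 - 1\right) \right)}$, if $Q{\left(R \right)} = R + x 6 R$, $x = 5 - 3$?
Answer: $-1672$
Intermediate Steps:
$x = 2$
$Q{\left(R \right)} = 13 R$ ($Q{\left(R \right)} = R + 2 \cdot 6 R = R + 12 R = 13 R$)
$-1412 + Q{\left(- 5 \left(5 - 1\right) \right)} = -1412 + 13 \left(- 5 \left(5 - 1\right)\right) = -1412 + 13 \left(\left(-5\right) 4\right) = -1412 + 13 \left(-20\right) = -1412 - 260 = -1672$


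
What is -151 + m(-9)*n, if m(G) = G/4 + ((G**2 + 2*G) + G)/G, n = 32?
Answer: -415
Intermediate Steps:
m(G) = G/4 + (G**2 + 3*G)/G (m(G) = G*(1/4) + (G**2 + 3*G)/G = G/4 + (G**2 + 3*G)/G)
-151 + m(-9)*n = -151 + (3 + (5/4)*(-9))*32 = -151 + (3 - 45/4)*32 = -151 - 33/4*32 = -151 - 264 = -415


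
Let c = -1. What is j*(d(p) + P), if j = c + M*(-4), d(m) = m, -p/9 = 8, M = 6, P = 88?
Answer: -400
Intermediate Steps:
p = -72 (p = -9*8 = -72)
j = -25 (j = -1 + 6*(-4) = -1 - 24 = -25)
j*(d(p) + P) = -25*(-72 + 88) = -25*16 = -400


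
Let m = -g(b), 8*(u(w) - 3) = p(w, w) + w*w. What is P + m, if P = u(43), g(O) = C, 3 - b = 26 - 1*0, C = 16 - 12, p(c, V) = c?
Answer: 471/2 ≈ 235.50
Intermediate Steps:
C = 4
b = -23 (b = 3 - (26 - 1*0) = 3 - (26 + 0) = 3 - 1*26 = 3 - 26 = -23)
g(O) = 4
u(w) = 3 + w/8 + w²/8 (u(w) = 3 + (w + w*w)/8 = 3 + (w + w²)/8 = 3 + (w/8 + w²/8) = 3 + w/8 + w²/8)
P = 479/2 (P = 3 + (⅛)*43 + (⅛)*43² = 3 + 43/8 + (⅛)*1849 = 3 + 43/8 + 1849/8 = 479/2 ≈ 239.50)
m = -4 (m = -1*4 = -4)
P + m = 479/2 - 4 = 471/2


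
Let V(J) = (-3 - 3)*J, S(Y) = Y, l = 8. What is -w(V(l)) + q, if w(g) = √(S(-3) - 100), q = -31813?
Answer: -31813 - I*√103 ≈ -31813.0 - 10.149*I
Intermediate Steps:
V(J) = -6*J
w(g) = I*√103 (w(g) = √(-3 - 100) = √(-103) = I*√103)
-w(V(l)) + q = -I*√103 - 31813 = -31813 - I*√103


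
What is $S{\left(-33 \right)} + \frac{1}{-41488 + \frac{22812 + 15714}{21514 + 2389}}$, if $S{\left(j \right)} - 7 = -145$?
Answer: $- \frac{136847604947}{991649138} \approx -138.0$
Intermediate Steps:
$S{\left(j \right)} = -138$ ($S{\left(j \right)} = 7 - 145 = -138$)
$S{\left(-33 \right)} + \frac{1}{-41488 + \frac{22812 + 15714}{21514 + 2389}} = -138 + \frac{1}{-41488 + \frac{22812 + 15714}{21514 + 2389}} = -138 + \frac{1}{-41488 + \frac{38526}{23903}} = -138 + \frac{1}{- \frac{991649138}{23903}} = -138 - \frac{23903}{991649138} = - \frac{136847604947}{991649138}$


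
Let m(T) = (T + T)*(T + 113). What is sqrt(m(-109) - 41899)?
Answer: I*sqrt(42771) ≈ 206.81*I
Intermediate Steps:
m(T) = 2*T*(113 + T) (m(T) = (2*T)*(113 + T) = 2*T*(113 + T))
sqrt(m(-109) - 41899) = sqrt(2*(-109)*(113 - 109) - 41899) = sqrt(2*(-109)*4 - 41899) = sqrt(-872 - 41899) = sqrt(-42771) = I*sqrt(42771)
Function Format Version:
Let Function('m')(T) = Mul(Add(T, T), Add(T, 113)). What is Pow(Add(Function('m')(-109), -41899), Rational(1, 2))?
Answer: Mul(I, Pow(42771, Rational(1, 2))) ≈ Mul(206.81, I)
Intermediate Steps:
Function('m')(T) = Mul(2, T, Add(113, T)) (Function('m')(T) = Mul(Mul(2, T), Add(113, T)) = Mul(2, T, Add(113, T)))
Pow(Add(Function('m')(-109), -41899), Rational(1, 2)) = Pow(Add(Mul(2, -109, Add(113, -109)), -41899), Rational(1, 2)) = Pow(Add(Mul(2, -109, 4), -41899), Rational(1, 2)) = Pow(Add(-872, -41899), Rational(1, 2)) = Pow(-42771, Rational(1, 2)) = Mul(I, Pow(42771, Rational(1, 2)))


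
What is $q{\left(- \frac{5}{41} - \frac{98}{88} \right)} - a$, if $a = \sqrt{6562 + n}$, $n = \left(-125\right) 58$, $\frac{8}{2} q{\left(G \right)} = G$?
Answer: $- \frac{2229}{7216} - 4 i \sqrt{43} \approx -0.3089 - 26.23 i$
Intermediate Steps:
$q{\left(G \right)} = \frac{G}{4}$
$n = -7250$
$a = 4 i \sqrt{43}$ ($a = \sqrt{6562 - 7250} = \sqrt{-688} = 4 i \sqrt{43} \approx 26.23 i$)
$q{\left(- \frac{5}{41} - \frac{98}{88} \right)} - a = \frac{- \frac{5}{41} - \frac{98}{88}}{4} - 4 i \sqrt{43} = \frac{\left(-5\right) \frac{1}{41} - \frac{49}{44}}{4} - 4 i \sqrt{43} = \frac{- \frac{5}{41} - \frac{49}{44}}{4} - 4 i \sqrt{43} = \frac{1}{4} \left(- \frac{2229}{1804}\right) - 4 i \sqrt{43} = - \frac{2229}{7216} - 4 i \sqrt{43}$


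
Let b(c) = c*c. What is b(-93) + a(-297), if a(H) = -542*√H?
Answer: 8649 - 1626*I*√33 ≈ 8649.0 - 9340.7*I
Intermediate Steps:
b(c) = c²
b(-93) + a(-297) = (-93)² - 1626*I*√33 = 8649 - 1626*I*√33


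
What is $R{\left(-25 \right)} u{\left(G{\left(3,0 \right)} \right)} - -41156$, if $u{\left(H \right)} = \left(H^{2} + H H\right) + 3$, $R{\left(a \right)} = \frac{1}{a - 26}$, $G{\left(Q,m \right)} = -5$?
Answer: $\frac{2098903}{51} \approx 41155.0$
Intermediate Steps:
$R{\left(a \right)} = \frac{1}{-26 + a}$
$u{\left(H \right)} = 3 + 2 H^{2}$ ($u{\left(H \right)} = \left(H^{2} + H^{2}\right) + 3 = 2 H^{2} + 3 = 3 + 2 H^{2}$)
$R{\left(-25 \right)} u{\left(G{\left(3,0 \right)} \right)} - -41156 = \frac{3 + 2 \left(-5\right)^{2}}{-26 - 25} - -41156 = \frac{3 + 2 \cdot 25}{-51} + 41156 = - \frac{3 + 50}{51} + 41156 = \left(- \frac{1}{51}\right) 53 + 41156 = - \frac{53}{51} + 41156 = \frac{2098903}{51}$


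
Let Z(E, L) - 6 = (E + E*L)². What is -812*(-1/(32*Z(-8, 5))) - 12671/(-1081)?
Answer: 33482789/2853840 ≈ 11.733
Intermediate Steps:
Z(E, L) = 6 + (E + E*L)²
-812*(-1/(32*Z(-8, 5))) - 12671/(-1081) = -812*(-1/(32*(6 + (-8)²*(1 + 5)²))) - 12671/(-1081) = -812*(-1/(32*(6 + 64*6²))) - 12671*(-1/1081) = -812*(-1/(32*(6 + 64*36))) + 12671/1081 = -812*(-1/(32*(6 + 2304))) + 12671/1081 = -812/((-32*2310)) + 12671/1081 = -812/(-73920) + 12671/1081 = -812*(-1/73920) + 12671/1081 = 29/2640 + 12671/1081 = 33482789/2853840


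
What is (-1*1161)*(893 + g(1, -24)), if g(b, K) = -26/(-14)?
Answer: -7272504/7 ≈ -1.0389e+6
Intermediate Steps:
g(b, K) = 13/7 (g(b, K) = -26*(-1/14) = 13/7)
(-1*1161)*(893 + g(1, -24)) = (-1*1161)*(893 + 13/7) = -1161*6264/7 = -7272504/7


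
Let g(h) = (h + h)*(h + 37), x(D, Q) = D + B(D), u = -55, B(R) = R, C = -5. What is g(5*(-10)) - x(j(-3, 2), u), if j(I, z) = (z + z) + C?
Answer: 1302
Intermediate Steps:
j(I, z) = -5 + 2*z (j(I, z) = (z + z) - 5 = 2*z - 5 = -5 + 2*z)
x(D, Q) = 2*D (x(D, Q) = D + D = 2*D)
g(h) = 2*h*(37 + h) (g(h) = (2*h)*(37 + h) = 2*h*(37 + h))
g(5*(-10)) - x(j(-3, 2), u) = 2*(5*(-10))*(37 + 5*(-10)) - 2*(-5 + 2*2) = 2*(-50)*(37 - 50) - 2*(-5 + 4) = 2*(-50)*(-13) - 2*(-1) = 1300 - 1*(-2) = 1300 + 2 = 1302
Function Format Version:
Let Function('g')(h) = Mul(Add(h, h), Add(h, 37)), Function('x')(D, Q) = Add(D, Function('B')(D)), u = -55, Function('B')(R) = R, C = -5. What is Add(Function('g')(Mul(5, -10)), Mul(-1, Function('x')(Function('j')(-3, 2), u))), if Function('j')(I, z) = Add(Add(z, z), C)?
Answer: 1302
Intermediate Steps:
Function('j')(I, z) = Add(-5, Mul(2, z)) (Function('j')(I, z) = Add(Add(z, z), -5) = Add(Mul(2, z), -5) = Add(-5, Mul(2, z)))
Function('x')(D, Q) = Mul(2, D) (Function('x')(D, Q) = Add(D, D) = Mul(2, D))
Function('g')(h) = Mul(2, h, Add(37, h)) (Function('g')(h) = Mul(Mul(2, h), Add(37, h)) = Mul(2, h, Add(37, h)))
Add(Function('g')(Mul(5, -10)), Mul(-1, Function('x')(Function('j')(-3, 2), u))) = Add(Mul(2, Mul(5, -10), Add(37, Mul(5, -10))), Mul(-1, Mul(2, Add(-5, Mul(2, 2))))) = Add(Mul(2, -50, Add(37, -50)), Mul(-1, Mul(2, Add(-5, 4)))) = Add(Mul(2, -50, -13), Mul(-1, Mul(2, -1))) = Add(1300, Mul(-1, -2)) = Add(1300, 2) = 1302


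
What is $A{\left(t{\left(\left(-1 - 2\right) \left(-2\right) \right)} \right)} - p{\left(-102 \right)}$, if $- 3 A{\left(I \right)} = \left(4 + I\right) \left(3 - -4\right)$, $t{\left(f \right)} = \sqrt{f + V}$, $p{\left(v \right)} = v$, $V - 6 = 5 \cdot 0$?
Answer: $\frac{278}{3} - \frac{14 \sqrt{3}}{3} \approx 84.584$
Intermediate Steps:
$V = 6$ ($V = 6 + 5 \cdot 0 = 6 + 0 = 6$)
$t{\left(f \right)} = \sqrt{6 + f}$ ($t{\left(f \right)} = \sqrt{f + 6} = \sqrt{6 + f}$)
$A{\left(I \right)} = - \frac{28}{3} - \frac{7 I}{3}$ ($A{\left(I \right)} = - \frac{\left(4 + I\right) \left(3 - -4\right)}{3} = - \frac{\left(4 + I\right) \left(3 + 4\right)}{3} = - \frac{\left(4 + I\right) 7}{3} = - \frac{28 + 7 I}{3} = - \frac{28}{3} - \frac{7 I}{3}$)
$A{\left(t{\left(\left(-1 - 2\right) \left(-2\right) \right)} \right)} - p{\left(-102 \right)} = \left(- \frac{28}{3} - \frac{7 \sqrt{6 + \left(-1 - 2\right) \left(-2\right)}}{3}\right) - -102 = \left(- \frac{28}{3} - \frac{7 \sqrt{6 - -6}}{3}\right) + 102 = \left(- \frac{28}{3} - \frac{7 \sqrt{6 + 6}}{3}\right) + 102 = \left(- \frac{28}{3} - \frac{7 \sqrt{12}}{3}\right) + 102 = \left(- \frac{28}{3} - \frac{7 \cdot 2 \sqrt{3}}{3}\right) + 102 = \left(- \frac{28}{3} - \frac{14 \sqrt{3}}{3}\right) + 102 = \frac{278}{3} - \frac{14 \sqrt{3}}{3}$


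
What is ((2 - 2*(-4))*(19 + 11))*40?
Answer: 12000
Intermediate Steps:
((2 - 2*(-4))*(19 + 11))*40 = ((2 + 8)*30)*40 = (10*30)*40 = 300*40 = 12000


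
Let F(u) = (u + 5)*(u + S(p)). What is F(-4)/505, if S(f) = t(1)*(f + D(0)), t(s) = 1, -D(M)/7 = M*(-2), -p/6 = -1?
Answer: 2/505 ≈ 0.0039604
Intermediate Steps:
p = 6 (p = -6*(-1) = 6)
D(M) = 14*M (D(M) = -7*M*(-2) = -(-14)*M = 14*M)
S(f) = f (S(f) = 1*(f + 14*0) = 1*(f + 0) = 1*f = f)
F(u) = (5 + u)*(6 + u) (F(u) = (u + 5)*(u + 6) = (5 + u)*(6 + u))
F(-4)/505 = (30 + (-4)² + 11*(-4))/505 = (30 + 16 - 44)*(1/505) = 2*(1/505) = 2/505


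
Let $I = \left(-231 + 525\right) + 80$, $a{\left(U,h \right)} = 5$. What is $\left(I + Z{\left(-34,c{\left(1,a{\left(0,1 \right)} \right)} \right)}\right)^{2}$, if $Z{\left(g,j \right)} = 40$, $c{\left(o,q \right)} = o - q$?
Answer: $171396$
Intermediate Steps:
$I = 374$ ($I = 294 + 80 = 374$)
$\left(I + Z{\left(-34,c{\left(1,a{\left(0,1 \right)} \right)} \right)}\right)^{2} = \left(374 + 40\right)^{2} = 414^{2} = 171396$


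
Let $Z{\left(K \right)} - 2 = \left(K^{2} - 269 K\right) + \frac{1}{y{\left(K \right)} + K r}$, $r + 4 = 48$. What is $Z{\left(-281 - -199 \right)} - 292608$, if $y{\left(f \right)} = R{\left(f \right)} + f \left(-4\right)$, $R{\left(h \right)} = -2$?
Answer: $- \frac{865870369}{3282} \approx -2.6382 \cdot 10^{5}$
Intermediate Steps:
$r = 44$ ($r = -4 + 48 = 44$)
$y{\left(f \right)} = -2 - 4 f$ ($y{\left(f \right)} = -2 + f \left(-4\right) = -2 - 4 f$)
$Z{\left(K \right)} = 2 + K^{2} + \frac{1}{-2 + 40 K} - 269 K$ ($Z{\left(K \right)} = 2 + \left(\left(K^{2} - 269 K\right) + \frac{1}{\left(-2 - 4 K\right) + K 44}\right) = 2 + \left(\left(K^{2} - 269 K\right) + \frac{1}{\left(-2 - 4 K\right) + 44 K}\right) = 2 + \left(\left(K^{2} - 269 K\right) + \frac{1}{-2 + 40 K}\right) = 2 + \left(K^{2} + \frac{1}{-2 + 40 K} - 269 K\right) = 2 + K^{2} + \frac{1}{-2 + 40 K} - 269 K$)
$Z{\left(-281 - -199 \right)} - 292608 = \frac{-3 - 10762 \left(-281 - -199\right)^{2} + 40 \left(-281 - -199\right)^{3} + 618 \left(-281 - -199\right)}{2 \left(-1 + 20 \left(-281 - -199\right)\right)} - 292608 = \frac{-3 - 10762 \left(-281 + 199\right)^{2} + 40 \left(-281 + 199\right)^{3} + 618 \left(-281 + 199\right)}{2 \left(-1 + 20 \left(-281 + 199\right)\right)} - 292608 = \frac{-3 - 10762 \left(-82\right)^{2} + 40 \left(-82\right)^{3} + 618 \left(-82\right)}{2 \left(-1 + 20 \left(-82\right)\right)} - 292608 = \frac{-3 - 72363688 + 40 \left(-551368\right) - 50676}{2 \left(-1 - 1640\right)} - 292608 = \frac{-3 - 72363688 - 22054720 - 50676}{2 \left(-1641\right)} - 292608 = \frac{1}{2} \left(- \frac{1}{1641}\right) \left(-94469087\right) - 292608 = \frac{94469087}{3282} - 292608 = - \frac{865870369}{3282}$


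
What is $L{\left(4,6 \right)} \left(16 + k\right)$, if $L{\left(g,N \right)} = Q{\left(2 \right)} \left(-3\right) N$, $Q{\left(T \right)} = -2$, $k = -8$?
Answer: $288$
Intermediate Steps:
$L{\left(g,N \right)} = 6 N$ ($L{\left(g,N \right)} = \left(-2\right) \left(-3\right) N = 6 N$)
$L{\left(4,6 \right)} \left(16 + k\right) = 6 \cdot 6 \left(16 - 8\right) = 36 \cdot 8 = 288$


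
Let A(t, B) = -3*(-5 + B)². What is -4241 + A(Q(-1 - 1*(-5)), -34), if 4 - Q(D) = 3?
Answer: -8804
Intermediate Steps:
Q(D) = 1 (Q(D) = 4 - 1*3 = 4 - 3 = 1)
-4241 + A(Q(-1 - 1*(-5)), -34) = -4241 - 3*(-5 - 34)² = -4241 - 3*(-39)² = -4241 - 3*1521 = -4241 - 4563 = -8804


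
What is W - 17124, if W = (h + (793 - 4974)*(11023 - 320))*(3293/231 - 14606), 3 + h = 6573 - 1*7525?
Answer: 150839175191570/231 ≈ 6.5298e+11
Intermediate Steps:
h = -955 (h = -3 + (6573 - 1*7525) = -3 + (6573 - 7525) = -3 - 952 = -955)
W = 150839179147214/231 (W = (-955 + (793 - 4974)*(11023 - 320))*(3293/231 - 14606) = (-955 - 4181*10703)*(3293*(1/231) - 14606) = (-955 - 44749243)*(3293/231 - 14606) = -44750198*(-3370693/231) = 150839179147214/231 ≈ 6.5298e+11)
W - 17124 = 150839179147214/231 - 17124 = 150839175191570/231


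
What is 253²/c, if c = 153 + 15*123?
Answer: 64009/1998 ≈ 32.037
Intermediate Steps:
c = 1998 (c = 153 + 1845 = 1998)
253²/c = 253²/1998 = 64009*(1/1998) = 64009/1998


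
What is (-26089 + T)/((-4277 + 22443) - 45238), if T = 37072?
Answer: -3661/9024 ≈ -0.40570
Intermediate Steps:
(-26089 + T)/((-4277 + 22443) - 45238) = (-26089 + 37072)/((-4277 + 22443) - 45238) = 10983/(18166 - 45238) = 10983/(-27072) = 10983*(-1/27072) = -3661/9024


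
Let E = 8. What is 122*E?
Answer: 976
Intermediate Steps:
122*E = 122*8 = 976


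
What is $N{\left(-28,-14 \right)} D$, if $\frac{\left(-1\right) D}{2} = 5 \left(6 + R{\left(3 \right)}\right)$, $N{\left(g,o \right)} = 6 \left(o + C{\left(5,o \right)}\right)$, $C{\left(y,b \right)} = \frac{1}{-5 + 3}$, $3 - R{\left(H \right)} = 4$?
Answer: $4350$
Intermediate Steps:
$R{\left(H \right)} = -1$ ($R{\left(H \right)} = 3 - 4 = -1$)
$C{\left(y,b \right)} = - \frac{1}{2}$ ($C{\left(y,b \right)} = \frac{1}{-2} = - \frac{1}{2}$)
$N{\left(g,o \right)} = -3 + 6 o$ ($N{\left(g,o \right)} = 6 \left(o - \frac{1}{2}\right) = 6 \left(- \frac{1}{2} + o\right) = -3 + 6 o$)
$D = -50$ ($D = - 2 \cdot 5 \left(6 - 1\right) = - 2 \cdot 5 \cdot 5 = \left(-2\right) 25 = -50$)
$N{\left(-28,-14 \right)} D = \left(-3 + 6 \left(-14\right)\right) \left(-50\right) = \left(-3 - 84\right) \left(-50\right) = \left(-87\right) \left(-50\right) = 4350$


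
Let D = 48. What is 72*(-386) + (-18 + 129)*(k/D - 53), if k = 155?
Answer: -533065/16 ≈ -33317.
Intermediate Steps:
72*(-386) + (-18 + 129)*(k/D - 53) = 72*(-386) + (-18 + 129)*(155/48 - 53) = -27792 + 111*(155*(1/48) - 53) = -27792 + 111*(155/48 - 53) = -27792 + 111*(-2389/48) = -27792 - 88393/16 = -533065/16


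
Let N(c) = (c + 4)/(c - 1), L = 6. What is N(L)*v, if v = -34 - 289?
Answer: -646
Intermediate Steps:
v = -323
N(c) = (4 + c)/(-1 + c)
N(L)*v = ((4 + 6)/(-1 + 6))*(-323) = (10/5)*(-323) = ((1/5)*10)*(-323) = 2*(-323) = -646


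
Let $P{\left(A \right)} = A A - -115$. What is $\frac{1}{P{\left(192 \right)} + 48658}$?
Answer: $\frac{1}{85637} \approx 1.1677 \cdot 10^{-5}$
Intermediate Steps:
$P{\left(A \right)} = 115 + A^{2}$ ($P{\left(A \right)} = A^{2} + 115 = 115 + A^{2}$)
$\frac{1}{P{\left(192 \right)} + 48658} = \frac{1}{\left(115 + 192^{2}\right) + 48658} = \frac{1}{\left(115 + 36864\right) + 48658} = \frac{1}{36979 + 48658} = \frac{1}{85637}$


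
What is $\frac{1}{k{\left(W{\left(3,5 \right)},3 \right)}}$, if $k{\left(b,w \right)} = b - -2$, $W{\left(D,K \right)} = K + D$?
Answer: $\frac{1}{10} \approx 0.1$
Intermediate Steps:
$W{\left(D,K \right)} = D + K$
$k{\left(b,w \right)} = 2 + b$ ($k{\left(b,w \right)} = b + 2 = 2 + b$)
$\frac{1}{k{\left(W{\left(3,5 \right)},3 \right)}} = \frac{1}{2 + \left(3 + 5\right)} = \frac{1}{2 + 8} = \frac{1}{10}$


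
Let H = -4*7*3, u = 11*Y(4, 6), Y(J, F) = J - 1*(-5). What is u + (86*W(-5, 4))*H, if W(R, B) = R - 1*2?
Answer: 50667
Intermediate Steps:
Y(J, F) = 5 + J (Y(J, F) = J + 5 = 5 + J)
W(R, B) = -2 + R (W(R, B) = R - 2 = -2 + R)
u = 99 (u = 11*(5 + 4) = 11*9 = 99)
H = -84 (H = -28*3 = -84)
u + (86*W(-5, 4))*H = 99 + (86*(-2 - 5))*(-84) = 99 + (86*(-7))*(-84) = 99 - 602*(-84) = 99 + 50568 = 50667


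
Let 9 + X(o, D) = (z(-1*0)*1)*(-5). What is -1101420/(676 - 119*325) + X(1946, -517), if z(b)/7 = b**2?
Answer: 759429/37999 ≈ 19.986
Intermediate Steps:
z(b) = 7*b**2
X(o, D) = -9 (X(o, D) = -9 + ((7*(-1*0)**2)*1)*(-5) = -9 + ((7*0**2)*1)*(-5) = -9 + ((7*0)*1)*(-5) = -9 + (0*1)*(-5) = -9 + 0*(-5) = -9 + 0 = -9)
-1101420/(676 - 119*325) + X(1946, -517) = -1101420/(676 - 119*325) - 9 = -1101420/(676 - 38675) - 9 = -1101420/(-37999) - 9 = -1101420*(-1/37999) - 9 = 1101420/37999 - 9 = 759429/37999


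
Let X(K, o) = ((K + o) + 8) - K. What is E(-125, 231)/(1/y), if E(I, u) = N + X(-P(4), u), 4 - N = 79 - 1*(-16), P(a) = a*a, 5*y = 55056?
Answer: 8148288/5 ≈ 1.6297e+6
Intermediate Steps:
y = 55056/5 (y = (1/5)*55056 = 55056/5 ≈ 11011.)
P(a) = a**2
X(K, o) = 8 + o (X(K, o) = (8 + K + o) - K = 8 + o)
N = -91 (N = 4 - (79 - 1*(-16)) = 4 - (79 + 16) = 4 - 1*95 = 4 - 95 = -91)
E(I, u) = -83 + u (E(I, u) = -91 + (8 + u) = -83 + u)
E(-125, 231)/(1/y) = (-83 + 231)/(1/(55056/5)) = 148/(5/55056) = 148*(55056/5) = 8148288/5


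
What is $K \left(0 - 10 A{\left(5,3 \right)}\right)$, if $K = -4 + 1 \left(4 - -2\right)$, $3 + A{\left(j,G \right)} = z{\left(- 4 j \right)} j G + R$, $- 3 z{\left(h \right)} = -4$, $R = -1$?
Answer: $-320$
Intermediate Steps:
$z{\left(h \right)} = \frac{4}{3}$ ($z{\left(h \right)} = \left(- \frac{1}{3}\right) \left(-4\right) = \frac{4}{3}$)
$A{\left(j,G \right)} = -4 + \frac{4 G j}{3}$ ($A{\left(j,G \right)} = -3 + \left(\frac{4 j}{3} G - 1\right) = -3 + \left(\frac{4 G j}{3} - 1\right) = -3 + \left(-1 + \frac{4 G j}{3}\right) = -4 + \frac{4 G j}{3}$)
$K = 2$ ($K = -4 + 1 \left(4 + 2\right) = -4 + 1 \cdot 6 = -4 + 6 = 2$)
$K \left(0 - 10 A{\left(5,3 \right)}\right) = 2 \left(0 - 10 \left(-4 + \frac{4}{3} \cdot 3 \cdot 5\right)\right) = 2 \left(0 - 10 \left(-4 + 20\right)\right) = 2 \left(0 - 160\right) = 2 \left(-160\right) = -320$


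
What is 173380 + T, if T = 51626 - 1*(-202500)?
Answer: 427506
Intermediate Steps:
T = 254126 (T = 51626 + 202500 = 254126)
173380 + T = 173380 + 254126 = 427506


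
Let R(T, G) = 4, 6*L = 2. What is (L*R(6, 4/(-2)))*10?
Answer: 40/3 ≈ 13.333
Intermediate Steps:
L = 1/3 (L = (1/6)*2 = 1/3 ≈ 0.33333)
(L*R(6, 4/(-2)))*10 = ((1/3)*4)*10 = (4/3)*10 = 40/3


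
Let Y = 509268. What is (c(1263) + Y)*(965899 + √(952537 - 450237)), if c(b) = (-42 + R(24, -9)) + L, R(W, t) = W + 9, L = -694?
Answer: 491222424935 + 5085650*√5023 ≈ 4.9158e+11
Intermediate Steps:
R(W, t) = 9 + W
c(b) = -703 (c(b) = (-42 + (9 + 24)) - 694 = (-42 + 33) - 694 = -9 - 694 = -703)
(c(1263) + Y)*(965899 + √(952537 - 450237)) = (-703 + 509268)*(965899 + √(952537 - 450237)) = 508565*(965899 + √502300) = 508565*(965899 + 10*√5023) = 491222424935 + 5085650*√5023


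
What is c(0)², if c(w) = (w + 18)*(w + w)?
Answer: 0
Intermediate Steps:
c(w) = 2*w*(18 + w) (c(w) = (18 + w)*(2*w) = 2*w*(18 + w))
c(0)² = (2*0*(18 + 0))² = (2*0*18)² = 0² = 0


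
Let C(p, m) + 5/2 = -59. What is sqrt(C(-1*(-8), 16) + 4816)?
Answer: sqrt(19018)/2 ≈ 68.953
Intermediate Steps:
C(p, m) = -123/2 (C(p, m) = -5/2 - 59 = -123/2)
sqrt(C(-1*(-8), 16) + 4816) = sqrt(-123/2 + 4816) = sqrt(9509/2) = sqrt(19018)/2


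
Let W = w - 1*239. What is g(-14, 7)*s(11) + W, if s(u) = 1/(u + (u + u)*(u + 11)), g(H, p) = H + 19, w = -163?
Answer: -39797/99 ≈ -401.99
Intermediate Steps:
W = -402 (W = -163 - 1*239 = -163 - 239 = -402)
g(H, p) = 19 + H
s(u) = 1/(u + 2*u*(11 + u)) (s(u) = 1/(u + (2*u)*(11 + u)) = 1/(u + 2*u*(11 + u)))
g(-14, 7)*s(11) + W = (19 - 14)*(1/(11*(23 + 2*11))) - 402 = 5*(1/(11*(23 + 22))) - 402 = 5*((1/11)/45) - 402 = 5*((1/11)*(1/45)) - 402 = 5*(1/495) - 402 = 1/99 - 402 = -39797/99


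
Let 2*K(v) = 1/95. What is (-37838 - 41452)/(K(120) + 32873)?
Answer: -5021700/2081957 ≈ -2.4120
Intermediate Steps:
K(v) = 1/190 (K(v) = (1/2)/95 = (1/2)*(1/95) = 1/190)
(-37838 - 41452)/(K(120) + 32873) = (-37838 - 41452)/(1/190 + 32873) = -79290/6245871/190 = -79290*190/6245871 = -5021700/2081957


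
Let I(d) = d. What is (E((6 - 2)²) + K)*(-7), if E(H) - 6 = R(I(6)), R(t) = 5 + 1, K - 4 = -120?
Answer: 728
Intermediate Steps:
K = -116 (K = 4 - 120 = -116)
R(t) = 6
E(H) = 12 (E(H) = 6 + 6 = 12)
(E((6 - 2)²) + K)*(-7) = (12 - 116)*(-7) = -104*(-7) = 728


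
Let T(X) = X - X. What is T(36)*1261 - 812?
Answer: -812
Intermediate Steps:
T(X) = 0
T(36)*1261 - 812 = 0*1261 - 812 = 0 - 812 = -812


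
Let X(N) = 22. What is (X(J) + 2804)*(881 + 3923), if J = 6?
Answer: 13576104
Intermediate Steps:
(X(J) + 2804)*(881 + 3923) = (22 + 2804)*(881 + 3923) = 2826*4804 = 13576104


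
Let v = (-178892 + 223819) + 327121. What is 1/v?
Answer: 1/372048 ≈ 2.6878e-6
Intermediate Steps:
v = 372048 (v = 44927 + 327121 = 372048)
1/v = 1/372048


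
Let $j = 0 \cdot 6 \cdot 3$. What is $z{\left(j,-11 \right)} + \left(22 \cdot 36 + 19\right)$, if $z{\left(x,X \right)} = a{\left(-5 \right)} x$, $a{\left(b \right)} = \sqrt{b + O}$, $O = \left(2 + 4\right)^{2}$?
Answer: $811$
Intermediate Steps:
$O = 36$ ($O = 6^{2} = 36$)
$a{\left(b \right)} = \sqrt{36 + b}$ ($a{\left(b \right)} = \sqrt{b + 36} = \sqrt{36 + b}$)
$j = 0$ ($j = 0 \cdot 3 = 0$)
$z{\left(x,X \right)} = x \sqrt{31}$ ($z{\left(x,X \right)} = \sqrt{36 - 5} x = \sqrt{31} x = x \sqrt{31}$)
$z{\left(j,-11 \right)} + \left(22 \cdot 36 + 19\right) = 0 \sqrt{31} + \left(22 \cdot 36 + 19\right) = 0 + \left(792 + 19\right) = 0 + 811 = 811$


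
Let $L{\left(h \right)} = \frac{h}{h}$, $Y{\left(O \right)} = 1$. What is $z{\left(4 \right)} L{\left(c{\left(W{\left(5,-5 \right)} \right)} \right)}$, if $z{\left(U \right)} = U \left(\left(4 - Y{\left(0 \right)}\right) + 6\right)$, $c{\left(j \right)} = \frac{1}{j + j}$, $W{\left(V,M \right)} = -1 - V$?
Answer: $36$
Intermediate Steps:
$c{\left(j \right)} = \frac{1}{2 j}$
$L{\left(h \right)} = 1$
$z{\left(U \right)} = 9 U$ ($z{\left(U \right)} = U \left(\left(4 - 1\right) + 6\right) = U \left(3 + 6\right) = U 9 = 9 U$)
$z{\left(4 \right)} L{\left(c{\left(W{\left(5,-5 \right)} \right)} \right)} = 9 \cdot 4 \cdot 1 = 36 \cdot 1 = 36$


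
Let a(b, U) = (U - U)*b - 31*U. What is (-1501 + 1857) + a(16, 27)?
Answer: -481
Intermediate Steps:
a(b, U) = -31*U (a(b, U) = 0*b - 31*U = 0 - 31*U = -31*U)
(-1501 + 1857) + a(16, 27) = (-1501 + 1857) - 31*27 = 356 - 837 = -481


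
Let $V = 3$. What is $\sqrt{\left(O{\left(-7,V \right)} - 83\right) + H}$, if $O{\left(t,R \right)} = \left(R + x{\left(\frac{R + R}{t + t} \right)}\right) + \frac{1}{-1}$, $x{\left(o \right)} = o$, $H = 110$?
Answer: $\frac{10 \sqrt{14}}{7} \approx 5.3452$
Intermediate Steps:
$O{\left(t,R \right)} = -1 + R + \frac{R}{t}$ ($O{\left(t,R \right)} = \left(R + \frac{R + R}{t + t}\right) + \frac{1}{-1} = \left(R + \frac{2 R}{2 t}\right) - 1 = \left(R + 2 R \frac{1}{2 t}\right) - 1 = \left(R + \frac{R}{t}\right) - 1 = -1 + R + \frac{R}{t}$)
$\sqrt{\left(O{\left(-7,V \right)} - 83\right) + H} = \sqrt{\left(\left(-1 + 3 + \frac{3}{-7}\right) - 83\right) + 110} = \sqrt{\left(\left(-1 + 3 + 3 \left(- \frac{1}{7}\right)\right) - 83\right) + 110} = \sqrt{\left(\left(-1 + 3 - \frac{3}{7}\right) - 83\right) + 110} = \sqrt{\left(\frac{11}{7} - 83\right) + 110} = \sqrt{- \frac{570}{7} + 110} = \sqrt{\frac{200}{7}} = \frac{10 \sqrt{14}}{7}$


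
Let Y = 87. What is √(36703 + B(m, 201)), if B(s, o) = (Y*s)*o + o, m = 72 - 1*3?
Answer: √1243507 ≈ 1115.1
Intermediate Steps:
m = 69 (m = 72 - 3 = 69)
B(s, o) = o + 87*o*s (B(s, o) = (87*s)*o + o = 87*o*s + o = o + 87*o*s)
√(36703 + B(m, 201)) = √(36703 + 201*(1 + 87*69)) = √(36703 + 201*(1 + 6003)) = √(36703 + 201*6004) = √(36703 + 1206804) = √1243507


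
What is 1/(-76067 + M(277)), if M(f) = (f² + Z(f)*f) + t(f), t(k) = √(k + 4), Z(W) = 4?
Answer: 1770/3132619 - √281/3132619 ≈ 0.00055967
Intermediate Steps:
t(k) = √(4 + k)
M(f) = f² + √(4 + f) + 4*f (M(f) = (f² + 4*f) + √(4 + f) = f² + √(4 + f) + 4*f)
1/(-76067 + M(277)) = 1/(-76067 + (277² + √(4 + 277) + 4*277)) = 1/(-76067 + (76729 + √281 + 1108)) = 1/(-76067 + (77837 + √281)) = 1/(1770 + √281)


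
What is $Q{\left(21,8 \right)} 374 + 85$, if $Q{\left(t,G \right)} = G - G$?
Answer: $85$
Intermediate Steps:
$Q{\left(t,G \right)} = 0$
$Q{\left(21,8 \right)} 374 + 85 = 0 \cdot 374 + 85 = 0 + 85 = 85$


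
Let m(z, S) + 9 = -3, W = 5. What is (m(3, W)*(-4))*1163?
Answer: 55824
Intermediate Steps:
m(z, S) = -12 (m(z, S) = -9 - 3 = -12)
(m(3, W)*(-4))*1163 = -12*(-4)*1163 = 48*1163 = 55824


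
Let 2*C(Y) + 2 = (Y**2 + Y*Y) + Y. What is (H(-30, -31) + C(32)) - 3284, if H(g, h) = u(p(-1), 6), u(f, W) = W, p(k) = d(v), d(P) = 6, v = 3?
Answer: -2239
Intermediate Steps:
p(k) = 6
H(g, h) = 6
C(Y) = -1 + Y**2 + Y/2 (C(Y) = -1 + ((Y**2 + Y*Y) + Y)/2 = -1 + ((Y**2 + Y**2) + Y)/2 = -1 + (2*Y**2 + Y)/2 = -1 + (Y + 2*Y**2)/2 = -1 + (Y**2 + Y/2) = -1 + Y**2 + Y/2)
(H(-30, -31) + C(32)) - 3284 = (6 + (-1 + 32**2 + (1/2)*32)) - 3284 = (6 + (-1 + 1024 + 16)) - 3284 = (6 + 1039) - 3284 = 1045 - 3284 = -2239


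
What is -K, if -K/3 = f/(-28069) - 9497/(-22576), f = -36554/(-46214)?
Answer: 2639678676771/2091796640944 ≈ 1.2619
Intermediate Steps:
f = 2611/3301 (f = -36554*(-1/46214) = 2611/3301 ≈ 0.79097)
K = -2639678676771/2091796640944 (K = -3*((2611/3301)/(-28069) - 9497/(-22576)) = -3*((2611/3301)*(-1/28069) - 9497*(-1/22576)) = -3*(-2611/92655769 + 9497/22576) = -3*879892892257/2091796640944 = -2639678676771/2091796640944 ≈ -1.2619)
-K = -1*(-2639678676771/2091796640944) = 2639678676771/2091796640944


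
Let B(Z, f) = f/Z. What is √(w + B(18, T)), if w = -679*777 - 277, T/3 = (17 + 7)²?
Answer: 2*I*√131941 ≈ 726.47*I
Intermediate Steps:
T = 1728 (T = 3*(17 + 7)² = 3*24² = 3*576 = 1728)
w = -527860 (w = -527583 - 277 = -527860)
√(w + B(18, T)) = √(-527860 + 1728/18) = √(-527860 + 1728*(1/18)) = √(-527860 + 96) = √(-527764) = 2*I*√131941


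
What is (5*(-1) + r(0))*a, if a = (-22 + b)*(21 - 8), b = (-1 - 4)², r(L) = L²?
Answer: -195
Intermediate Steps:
b = 25 (b = (-5)² = 25)
a = 39 (a = (-22 + 25)*(21 - 8) = 3*13 = 39)
(5*(-1) + r(0))*a = (5*(-1) + 0²)*39 = (-5 + 0)*39 = -5*39 = -195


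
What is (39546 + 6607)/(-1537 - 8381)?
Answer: -46153/9918 ≈ -4.6535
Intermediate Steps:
(39546 + 6607)/(-1537 - 8381) = 46153/(-9918) = 46153*(-1/9918) = -46153/9918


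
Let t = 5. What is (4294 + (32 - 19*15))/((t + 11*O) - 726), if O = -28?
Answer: -1347/343 ≈ -3.9271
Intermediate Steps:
(4294 + (32 - 19*15))/((t + 11*O) - 726) = (4294 + (32 - 19*15))/((5 + 11*(-28)) - 726) = (4294 + (32 - 285))/((5 - 308) - 726) = (4294 - 253)/(-303 - 726) = 4041/(-1029) = 4041*(-1/1029) = -1347/343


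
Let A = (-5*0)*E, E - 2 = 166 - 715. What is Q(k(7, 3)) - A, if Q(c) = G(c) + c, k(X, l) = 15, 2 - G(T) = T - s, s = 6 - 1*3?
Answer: 5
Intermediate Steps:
s = 3 (s = 6 - 3 = 3)
G(T) = 5 - T (G(T) = 2 - (T - 1*3) = 2 - (T - 3) = 2 - (-3 + T) = 2 + (3 - T) = 5 - T)
E = -547 (E = 2 + (166 - 715) = 2 - 549 = -547)
Q(c) = 5 (Q(c) = (5 - c) + c = 5)
A = 0 (A = -5*0*(-547) = 0*(-547) = 0)
Q(k(7, 3)) - A = 5 - 1*0 = 5 + 0 = 5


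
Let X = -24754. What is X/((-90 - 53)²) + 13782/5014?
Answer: 78855781/51265643 ≈ 1.5382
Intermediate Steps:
X/((-90 - 53)²) + 13782/5014 = -24754/(-90 - 53)² + 13782/5014 = -24754/((-143)²) + 13782*(1/5014) = -24754/20449 + 6891/2507 = 78855781/51265643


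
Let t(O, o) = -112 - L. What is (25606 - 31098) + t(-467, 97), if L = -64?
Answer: -5540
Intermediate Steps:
t(O, o) = -48 (t(O, o) = -112 - 1*(-64) = -112 + 64 = -48)
(25606 - 31098) + t(-467, 97) = (25606 - 31098) - 48 = -5492 - 48 = -5540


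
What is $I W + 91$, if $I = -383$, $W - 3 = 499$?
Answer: $-192175$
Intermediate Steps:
$W = 502$ ($W = 3 + 499 = 502$)
$I W + 91 = \left(-383\right) 502 + 91 = -192266 + 91 = -192175$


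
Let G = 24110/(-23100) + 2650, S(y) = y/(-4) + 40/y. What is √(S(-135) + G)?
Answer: √128822471085/6930 ≈ 51.792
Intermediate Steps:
S(y) = 40/y - y/4 (S(y) = y*(-¼) + 40/y = -y/4 + 40/y = 40/y - y/4)
G = 6119089/2310 (G = 24110*(-1/23100) + 2650 = -2411/2310 + 2650 = 6119089/2310 ≈ 2649.0)
√(S(-135) + G) = √((40/(-135) - ¼*(-135)) + 6119089/2310) = √((40*(-1/135) + 135/4) + 6119089/2310) = √((-8/27 + 135/4) + 6119089/2310) = √(3613/108 + 6119089/2310) = √(111534607/41580) = √128822471085/6930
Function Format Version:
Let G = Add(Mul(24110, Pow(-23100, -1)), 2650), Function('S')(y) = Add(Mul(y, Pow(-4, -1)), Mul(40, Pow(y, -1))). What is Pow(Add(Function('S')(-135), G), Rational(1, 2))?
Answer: Mul(Rational(1, 6930), Pow(128822471085, Rational(1, 2))) ≈ 51.792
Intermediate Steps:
Function('S')(y) = Add(Mul(40, Pow(y, -1)), Mul(Rational(-1, 4), y)) (Function('S')(y) = Add(Mul(y, Rational(-1, 4)), Mul(40, Pow(y, -1))) = Add(Mul(Rational(-1, 4), y), Mul(40, Pow(y, -1))) = Add(Mul(40, Pow(y, -1)), Mul(Rational(-1, 4), y)))
G = Rational(6119089, 2310) (G = Add(Mul(24110, Rational(-1, 23100)), 2650) = Add(Rational(-2411, 2310), 2650) = Rational(6119089, 2310) ≈ 2649.0)
Pow(Add(Function('S')(-135), G), Rational(1, 2)) = Pow(Add(Add(Mul(40, Pow(-135, -1)), Mul(Rational(-1, 4), -135)), Rational(6119089, 2310)), Rational(1, 2)) = Pow(Add(Add(Mul(40, Rational(-1, 135)), Rational(135, 4)), Rational(6119089, 2310)), Rational(1, 2)) = Pow(Add(Add(Rational(-8, 27), Rational(135, 4)), Rational(6119089, 2310)), Rational(1, 2)) = Pow(Add(Rational(3613, 108), Rational(6119089, 2310)), Rational(1, 2)) = Pow(Rational(111534607, 41580), Rational(1, 2)) = Mul(Rational(1, 6930), Pow(128822471085, Rational(1, 2)))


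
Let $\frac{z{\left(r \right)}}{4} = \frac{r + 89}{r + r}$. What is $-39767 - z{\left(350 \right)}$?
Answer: $- \frac{6959664}{175} \approx -39770.0$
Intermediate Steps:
$z{\left(r \right)} = \frac{2 \left(89 + r\right)}{r}$ ($z{\left(r \right)} = 4 \frac{r + 89}{r + r} = 4 \frac{89 + r}{2 r} = \frac{2 \left(89 + r\right)}{r}$)
$-39767 - z{\left(350 \right)} = -39767 - \left(2 + \frac{178}{350}\right) = -39767 - \left(2 + 178 \cdot \frac{1}{350}\right) = -39767 - \left(2 + \frac{89}{175}\right) = -39767 - \frac{439}{175} = - \frac{6959664}{175}$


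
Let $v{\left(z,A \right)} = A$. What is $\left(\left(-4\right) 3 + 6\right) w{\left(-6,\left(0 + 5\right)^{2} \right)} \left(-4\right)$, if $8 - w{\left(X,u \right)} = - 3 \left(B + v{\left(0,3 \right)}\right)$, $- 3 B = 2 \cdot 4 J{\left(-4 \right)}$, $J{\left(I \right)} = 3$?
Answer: $-168$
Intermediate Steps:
$B = -8$ ($B = - \frac{2 \cdot 4 \cdot 3}{3} = - \frac{8 \cdot 3}{3} = \left(- \frac{1}{3}\right) 24 = -8$)
$w{\left(X,u \right)} = -7$ ($w{\left(X,u \right)} = 8 - - 3 \left(-8 + 3\right) = 8 - \left(-3\right) \left(-5\right) = 8 - 15 = -7$)
$\left(\left(-4\right) 3 + 6\right) w{\left(-6,\left(0 + 5\right)^{2} \right)} \left(-4\right) = \left(\left(-4\right) 3 + 6\right) \left(-7\right) \left(-4\right) = \left(-12 + 6\right) \left(-7\right) \left(-4\right) = \left(-6\right) \left(-7\right) \left(-4\right) = 42 \left(-4\right) = -168$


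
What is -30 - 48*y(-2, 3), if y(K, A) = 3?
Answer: -174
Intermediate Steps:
-30 - 48*y(-2, 3) = -30 - 48*3 = -30 - 144 = -174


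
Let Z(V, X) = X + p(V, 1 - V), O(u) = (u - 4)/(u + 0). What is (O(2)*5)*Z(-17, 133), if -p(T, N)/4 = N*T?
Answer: -6785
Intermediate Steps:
O(u) = (-4 + u)/u
p(T, N) = -4*N*T
Z(V, X) = X - 4*V*(1 - V) (Z(V, X) = X - 4*(1 - V)*V = X - 4*V*(1 - V))
(O(2)*5)*Z(-17, 133) = (((-4 + 2)/2)*5)*(133 + 4*(-17)*(-1 - 17)) = (((½)*(-2))*5)*(133 + 4*(-17)*(-18)) = (-1*5)*(133 + 1224) = -5*1357 = -6785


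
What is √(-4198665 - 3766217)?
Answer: I*√7964882 ≈ 2822.2*I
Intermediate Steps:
√(-4198665 - 3766217) = √(-7964882) = I*√7964882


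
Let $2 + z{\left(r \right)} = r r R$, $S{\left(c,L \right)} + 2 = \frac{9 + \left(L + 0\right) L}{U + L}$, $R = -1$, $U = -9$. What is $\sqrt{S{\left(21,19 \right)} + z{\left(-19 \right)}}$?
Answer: $2 i \sqrt{82} \approx 18.111 i$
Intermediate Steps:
$S{\left(c,L \right)} = -2 + \frac{9 + L^{2}}{-9 + L}$ ($S{\left(c,L \right)} = -2 + \frac{9 + \left(L + 0\right) L}{-9 + L} = -2 + \frac{9 + L L}{-9 + L} = -2 + \frac{9 + L^{2}}{-9 + L}$)
$z{\left(r \right)} = -2 - r^{2}$ ($z{\left(r \right)} = -2 + r r \left(-1\right) = -2 + r^{2} \left(-1\right) = -2 - r^{2}$)
$\sqrt{S{\left(21,19 \right)} + z{\left(-19 \right)}} = \sqrt{\frac{27 + 19^{2} - 38}{-9 + 19} - 363} = \sqrt{\frac{27 + 361 - 38}{10} - 363} = \sqrt{\frac{1}{10} \cdot 350 - 363} = \sqrt{35 - 363} = \sqrt{-328} = 2 i \sqrt{82}$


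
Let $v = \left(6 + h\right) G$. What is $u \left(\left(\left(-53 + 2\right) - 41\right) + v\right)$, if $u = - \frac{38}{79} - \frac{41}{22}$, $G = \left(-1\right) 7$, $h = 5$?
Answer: $\frac{688675}{1738} \approx 396.25$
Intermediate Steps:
$G = -7$
$u = - \frac{4075}{1738}$ ($u = \left(-38\right) \frac{1}{79} - \frac{41}{22} = - \frac{38}{79} - \frac{41}{22} = - \frac{4075}{1738} \approx -2.3447$)
$v = -77$ ($v = \left(6 + 5\right) \left(-7\right) = 11 \left(-7\right) = -77$)
$u \left(\left(\left(-53 + 2\right) - 41\right) + v\right) = - \frac{4075 \left(\left(\left(-53 + 2\right) - 41\right) - 77\right)}{1738} = - \frac{4075 \left(\left(-51 - 41\right) - 77\right)}{1738} = - \frac{4075 \left(-92 - 77\right)}{1738} = \left(- \frac{4075}{1738}\right) \left(-169\right) = \frac{688675}{1738}$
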